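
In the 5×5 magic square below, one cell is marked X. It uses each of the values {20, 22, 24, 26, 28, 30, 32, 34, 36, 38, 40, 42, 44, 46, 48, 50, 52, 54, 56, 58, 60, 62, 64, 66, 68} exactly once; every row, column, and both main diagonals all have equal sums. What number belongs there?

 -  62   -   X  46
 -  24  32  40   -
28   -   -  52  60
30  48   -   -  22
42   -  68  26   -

The 25 entries sum to 1100, so each line sums to 1100/5 = 220.
The remaining cell in anti-diagonal is (3,3) = 220 − 176 = 44.
From row 3, 220 − (28 + 44 + 52 + 60) gives (3,2) = 36.
Using column 2: 62 + 24 + 36 + 48 + ? → (5,2) = 220 − 170 = 50.
The remaining cell in row 5 is (5,5) = 220 − 186 = 34.
Using column 5: 46 + 60 + 22 + 34 + ? → (2,5) = 220 − 162 = 58.
Row 2: 24 + 32 + 40 + 58 + ? = 220, so (2,1) = 66.
The remaining cell in column 1 is (1,1) = 220 − 166 = 54.
Using main diagonal: 54 + 24 + 44 + 34 + ? → (4,4) = 220 − 156 = 64.
Row 4 must total 220; the given cells sum to 164, so (4,3) = 56.
Column 3: 32 + 44 + 56 + 68 + ? = 220, so (1,3) = 20.
Column 4: 40 + 52 + 64 + 26 + ? = 220, so (1,4) = 38.

38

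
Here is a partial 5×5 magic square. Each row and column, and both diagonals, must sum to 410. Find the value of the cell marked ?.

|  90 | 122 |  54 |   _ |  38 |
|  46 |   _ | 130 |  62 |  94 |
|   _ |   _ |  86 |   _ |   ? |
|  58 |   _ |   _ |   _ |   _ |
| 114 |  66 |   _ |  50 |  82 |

The remaining cell in row 1 is (1,4) = 410 − 304 = 106.
Row 2 must total 410; the given cells sum to 332, so (2,2) = 78.
Row 5 must total 410; the given cells sum to 312, so (5,3) = 98.
The remaining cell in column 1 is (3,1) = 410 − 308 = 102.
Using column 3: 54 + 130 + 86 + 98 + ? → (4,3) = 410 − 368 = 42.
Main diagonal must total 410; the given cells sum to 336, so (4,4) = 74.
Using anti-diagonal: 38 + 62 + 86 + 114 + ? → (4,2) = 410 − 300 = 110.
Row 4: 58 + 110 + 42 + 74 + ? = 410, so (4,5) = 126.
Column 2 must total 410; the given cells sum to 376, so (3,2) = 34.
From column 4, 410 − (106 + 62 + 74 + 50) gives (3,4) = 118.
Column 5 needs 410; the known cells sum to 340, so (3,5) = 70.

70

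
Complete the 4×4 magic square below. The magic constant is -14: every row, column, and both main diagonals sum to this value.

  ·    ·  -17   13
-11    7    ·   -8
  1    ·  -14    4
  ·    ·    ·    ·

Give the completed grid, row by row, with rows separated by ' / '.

16 -26 -17 13 / -11 7 -2 -8 / 1 -5 -14 4 / -20 10 19 -23

From row 2, -14 − (-11 + 7 + (-8)) gives (2,3) = -2.
The remaining cell in row 3 is (3,2) = -14 − (-9) = -5.
From column 3, -14 − (-17 + (-2) + (-14)) gives (4,3) = 19.
From column 4, -14 − (13 + (-8) + 4) gives (4,4) = -23.
Using main diagonal: 7 + (-14) + (-23) + ? → (1,1) = -14 − (-30) = 16.
Anti-diagonal: 13 + (-2) + (-5) + ? = -14, so (4,1) = -20.
The remaining cell in row 1 is (1,2) = -14 − 12 = -26.
From row 4, -14 − (-20 + 19 + (-23)) gives (4,2) = 10.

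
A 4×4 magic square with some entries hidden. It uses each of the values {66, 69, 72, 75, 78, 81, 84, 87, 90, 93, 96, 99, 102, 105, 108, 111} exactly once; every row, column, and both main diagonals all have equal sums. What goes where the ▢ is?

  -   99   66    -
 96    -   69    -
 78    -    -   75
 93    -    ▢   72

The 16 entries sum to 1416, so each line sums to 1416/4 = 354.
Using column 1: 96 + 78 + 93 + ? → (1,1) = 354 − 267 = 87.
From row 1, 354 − (87 + 99 + 66) gives (1,4) = 102.
Column 4 must total 354; the given cells sum to 249, so (2,4) = 105.
The remaining cell in anti-diagonal is (3,2) = 354 − 264 = 90.
From row 2, 354 − (96 + 69 + 105) gives (2,2) = 84.
Row 3: 78 + 90 + 75 + ? = 354, so (3,3) = 111.
Column 2 must total 354; the given cells sum to 273, so (4,2) = 81.
From column 3, 354 − (66 + 69 + 111) gives (4,3) = 108.

108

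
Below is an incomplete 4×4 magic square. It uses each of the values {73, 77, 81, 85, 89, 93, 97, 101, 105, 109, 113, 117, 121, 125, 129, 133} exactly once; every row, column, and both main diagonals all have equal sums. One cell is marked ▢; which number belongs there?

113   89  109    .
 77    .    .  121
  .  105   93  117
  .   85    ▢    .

The 16 entries sum to 1648, so each line sums to 1648/4 = 412.
Row 1 needs 412; the known cells sum to 311, so (1,4) = 101.
Row 3 needs 412; the known cells sum to 315, so (3,1) = 97.
Column 1 needs 412; the known cells sum to 287, so (4,1) = 125.
Column 2 needs 412; the known cells sum to 279, so (2,2) = 133.
From column 4, 412 − (101 + 121 + 117) gives (4,4) = 73.
Anti-diagonal needs 412; the known cells sum to 331, so (2,3) = 81.
Row 4 must total 412; the given cells sum to 283, so (4,3) = 129.

129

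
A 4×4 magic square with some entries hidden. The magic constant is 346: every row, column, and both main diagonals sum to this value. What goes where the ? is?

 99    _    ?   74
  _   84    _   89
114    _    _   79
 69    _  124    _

54

Using column 1: 99 + 114 + 69 + ? → (2,1) = 346 − 282 = 64.
From column 4, 346 − (74 + 89 + 79) gives (4,4) = 104.
Using main diagonal: 99 + 84 + 104 + ? → (3,3) = 346 − 287 = 59.
Row 2: 64 + 84 + 89 + ? = 346, so (2,3) = 109.
Row 3: 114 + 59 + 79 + ? = 346, so (3,2) = 94.
Row 4 must total 346; the given cells sum to 297, so (4,2) = 49.
From column 2, 346 − (84 + 94 + 49) gives (1,2) = 119.
Column 3 needs 346; the known cells sum to 292, so (1,3) = 54.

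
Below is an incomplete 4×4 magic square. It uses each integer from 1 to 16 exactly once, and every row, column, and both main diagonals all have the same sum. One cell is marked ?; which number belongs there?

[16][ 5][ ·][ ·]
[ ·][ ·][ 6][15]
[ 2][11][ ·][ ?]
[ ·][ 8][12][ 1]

14

The entries are 1 through 16, which sum to 136, so each line sums to 136/4 = 34.
From row 4, 34 − (8 + 12 + 1) gives (4,1) = 13.
Column 1: 16 + 2 + 13 + ? = 34, so (2,1) = 3.
Column 2: 5 + 11 + 8 + ? = 34, so (2,2) = 10.
Main diagonal needs 34; the known cells sum to 27, so (3,3) = 7.
Anti-diagonal: 6 + 11 + 13 + ? = 34, so (1,4) = 4.
Row 1 needs 34; the known cells sum to 25, so (1,3) = 9.
Row 3 needs 34; the known cells sum to 20, so (3,4) = 14.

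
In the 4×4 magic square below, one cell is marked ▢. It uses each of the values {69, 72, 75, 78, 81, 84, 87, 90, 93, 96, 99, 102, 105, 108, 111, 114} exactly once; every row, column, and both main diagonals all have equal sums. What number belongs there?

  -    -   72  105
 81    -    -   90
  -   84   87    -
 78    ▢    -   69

The 16 entries sum to 1464, so each line sums to 1464/4 = 366.
The remaining cell in column 4 is (3,4) = 366 − 264 = 102.
Anti-diagonal needs 366; the known cells sum to 267, so (2,3) = 99.
Row 2 needs 366; the known cells sum to 270, so (2,2) = 96.
The remaining cell in row 3 is (3,1) = 366 − 273 = 93.
Column 1 needs 366; the known cells sum to 252, so (1,1) = 114.
Column 3 must total 366; the given cells sum to 258, so (4,3) = 108.
Row 1: 114 + 72 + 105 + ? = 366, so (1,2) = 75.
Row 4 must total 366; the given cells sum to 255, so (4,2) = 111.

111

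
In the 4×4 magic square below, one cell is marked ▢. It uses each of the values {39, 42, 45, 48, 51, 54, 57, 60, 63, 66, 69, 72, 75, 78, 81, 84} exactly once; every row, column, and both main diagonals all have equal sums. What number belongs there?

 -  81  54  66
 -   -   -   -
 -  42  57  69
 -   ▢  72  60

39

The 16 entries sum to 984, so each line sums to 984/4 = 246.
Row 1 must total 246; the given cells sum to 201, so (1,1) = 45.
Row 3: 42 + 57 + 69 + ? = 246, so (3,1) = 78.
From column 3, 246 − (54 + 57 + 72) gives (2,3) = 63.
Column 4 needs 246; the known cells sum to 195, so (2,4) = 51.
Main diagonal must total 246; the given cells sum to 162, so (2,2) = 84.
Anti-diagonal: 66 + 63 + 42 + ? = 246, so (4,1) = 75.
Row 2 must total 246; the given cells sum to 198, so (2,1) = 48.
From row 4, 246 − (75 + 72 + 60) gives (4,2) = 39.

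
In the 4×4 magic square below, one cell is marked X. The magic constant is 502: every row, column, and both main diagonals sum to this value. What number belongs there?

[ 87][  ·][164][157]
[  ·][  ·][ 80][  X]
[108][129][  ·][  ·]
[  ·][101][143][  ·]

73

From row 1, 502 − (87 + 164 + 157) gives (1,2) = 94.
Using column 2: 94 + 129 + 101 + ? → (2,2) = 502 − 324 = 178.
Using column 3: 164 + 80 + 143 + ? → (3,3) = 502 − 387 = 115.
From main diagonal, 502 − (87 + 178 + 115) gives (4,4) = 122.
From anti-diagonal, 502 − (157 + 80 + 129) gives (4,1) = 136.
Row 3 must total 502; the given cells sum to 352, so (3,4) = 150.
Using column 1: 87 + 108 + 136 + ? → (2,1) = 502 − 331 = 171.
From column 4, 502 − (157 + 150 + 122) gives (2,4) = 73.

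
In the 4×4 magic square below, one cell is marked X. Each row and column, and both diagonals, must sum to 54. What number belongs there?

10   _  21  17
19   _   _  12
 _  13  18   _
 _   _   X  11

Row 1: 10 + 21 + 17 + ? = 54, so (1,2) = 6.
Using column 4: 17 + 12 + 11 + ? → (3,4) = 54 − 40 = 14.
Main diagonal: 10 + 18 + 11 + ? = 54, so (2,2) = 15.
The remaining cell in row 2 is (2,3) = 54 − 46 = 8.
From row 3, 54 − (13 + 18 + 14) gives (3,1) = 9.
From column 1, 54 − (10 + 19 + 9) gives (4,1) = 16.
Column 2 must total 54; the given cells sum to 34, so (4,2) = 20.
Column 3: 21 + 8 + 18 + ? = 54, so (4,3) = 7.

7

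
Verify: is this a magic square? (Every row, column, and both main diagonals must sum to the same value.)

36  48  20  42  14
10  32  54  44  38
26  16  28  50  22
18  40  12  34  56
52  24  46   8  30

Row 1: 36 + 48 + 20 + 42 + 14 = 160.
Row 2: 10 + 32 + 54 + 44 + 38 = 178.
Row 3: 26 + 16 + 28 + 50 + 22 = 142.
Row 4: 18 + 40 + 12 + 34 + 56 = 160.
Row 5: 52 + 24 + 46 + 8 + 30 = 160.
Column 1: 36 + 10 + 26 + 18 + 52 = 142.
Column 2: 48 + 32 + 16 + 40 + 24 = 160.
Column 3: 20 + 54 + 28 + 12 + 46 = 160.
Column 4: 42 + 44 + 50 + 34 + 8 = 178.
Column 5: 14 + 38 + 22 + 56 + 30 = 160.
Main diagonal: 36 + 32 + 28 + 34 + 30 = 160.
Anti-diagonal: 14 + 44 + 28 + 40 + 52 = 178.

No — column 5 sums to 160 but row 2 sums to 178.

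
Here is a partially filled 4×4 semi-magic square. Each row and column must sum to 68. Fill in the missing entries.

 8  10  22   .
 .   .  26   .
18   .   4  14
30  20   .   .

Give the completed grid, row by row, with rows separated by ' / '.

Row 1 must total 68; the given cells sum to 40, so (1,4) = 28.
Row 3 needs 68; the known cells sum to 36, so (3,2) = 32.
Using column 1: 8 + 18 + 30 + ? → (2,1) = 68 − 56 = 12.
Column 2 must total 68; the given cells sum to 62, so (2,2) = 6.
Column 3 must total 68; the given cells sum to 52, so (4,3) = 16.
Using row 2: 12 + 6 + 26 + ? → (2,4) = 68 − 44 = 24.
Row 4 must total 68; the given cells sum to 66, so (4,4) = 2.

8 10 22 28 / 12 6 26 24 / 18 32 4 14 / 30 20 16 2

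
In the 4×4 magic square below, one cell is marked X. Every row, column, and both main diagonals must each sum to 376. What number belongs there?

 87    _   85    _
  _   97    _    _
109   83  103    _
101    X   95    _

91

Row 3: 109 + 83 + 103 + ? = 376, so (3,4) = 81.
The remaining cell in column 1 is (2,1) = 376 − 297 = 79.
The remaining cell in column 3 is (2,3) = 376 − 283 = 93.
Main diagonal needs 376; the known cells sum to 287, so (4,4) = 89.
Anti-diagonal: 93 + 83 + 101 + ? = 376, so (1,4) = 99.
Using row 1: 87 + 85 + 99 + ? → (1,2) = 376 − 271 = 105.
Row 2 must total 376; the given cells sum to 269, so (2,4) = 107.
Row 4 needs 376; the known cells sum to 285, so (4,2) = 91.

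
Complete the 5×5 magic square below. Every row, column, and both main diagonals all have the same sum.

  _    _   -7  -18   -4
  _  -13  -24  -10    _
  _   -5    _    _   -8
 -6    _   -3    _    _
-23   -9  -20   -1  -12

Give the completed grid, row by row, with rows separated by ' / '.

-15 -21 -7 -18 -4 / -2 -13 -24 -10 -16 / -19 -5 -11 -22 -8 / -6 -17 -3 -14 -25 / -23 -9 -20 -1 -12

Row 5 is already complete: -23 + -9 + -20 + -1 + -12 = -65, so that is the magic constant.
Column 3: -7 + (-24) + (-3) + (-20) + ? = -65, so (3,3) = -11.
Anti-diagonal must total -65; the given cells sum to -48, so (4,2) = -17.
Using column 2: -13 + (-5) + (-17) + (-9) + ? → (1,2) = -65 − (-44) = -21.
The remaining cell in row 1 is (1,1) = -65 − (-50) = -15.
Main diagonal must total -65; the given cells sum to -51, so (4,4) = -14.
Row 4: -6 + (-17) + (-3) + (-14) + ? = -65, so (4,5) = -25.
Column 4 needs -65; the known cells sum to -43, so (3,4) = -22.
Column 5 needs -65; the known cells sum to -49, so (2,5) = -16.
From row 2, -65 − (-13 + (-24) + (-10) + (-16)) gives (2,1) = -2.
Row 3 must total -65; the given cells sum to -46, so (3,1) = -19.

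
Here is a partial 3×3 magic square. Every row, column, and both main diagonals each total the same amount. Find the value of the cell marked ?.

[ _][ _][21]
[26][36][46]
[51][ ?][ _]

Row 2 is complete and sums to 108; that is the magic constant.
Column 1: 26 + 51 + ? = 108, so (1,1) = 31.
Column 3 needs 108; the known cells sum to 67, so (3,3) = 41.
Row 1 must total 108; the given cells sum to 52, so (1,2) = 56.
Row 3 needs 108; the known cells sum to 92, so (3,2) = 16.

16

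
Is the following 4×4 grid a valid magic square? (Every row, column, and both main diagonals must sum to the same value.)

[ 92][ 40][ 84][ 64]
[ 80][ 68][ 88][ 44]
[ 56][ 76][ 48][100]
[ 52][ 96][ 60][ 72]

Row 1: 92 + 40 + 84 + 64 = 280.
Row 2: 80 + 68 + 88 + 44 = 280.
Row 3: 56 + 76 + 48 + 100 = 280.
Row 4: 52 + 96 + 60 + 72 = 280.
Column 1: 92 + 80 + 56 + 52 = 280.
Column 2: 40 + 68 + 76 + 96 = 280.
Column 3: 84 + 88 + 48 + 60 = 280.
Column 4: 64 + 44 + 100 + 72 = 280.
Main diagonal: 92 + 68 + 48 + 72 = 280.
Anti-diagonal: 64 + 88 + 76 + 52 = 280.
All lines sum to 280.

Yes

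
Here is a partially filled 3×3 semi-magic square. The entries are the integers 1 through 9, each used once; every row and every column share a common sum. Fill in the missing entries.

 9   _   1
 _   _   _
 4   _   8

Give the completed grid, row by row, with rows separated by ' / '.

The entries are 1 through 9, which sum to 45, so each line sums to 45/3 = 15.
From row 1, 15 − (9 + 1) gives (1,2) = 5.
The remaining cell in row 3 is (3,2) = 15 − 12 = 3.
The remaining cell in column 1 is (2,1) = 15 − 13 = 2.
Column 2 must total 15; the given cells sum to 8, so (2,2) = 7.
Using column 3: 1 + 8 + ? → (2,3) = 15 − 9 = 6.

9 5 1 / 2 7 6 / 4 3 8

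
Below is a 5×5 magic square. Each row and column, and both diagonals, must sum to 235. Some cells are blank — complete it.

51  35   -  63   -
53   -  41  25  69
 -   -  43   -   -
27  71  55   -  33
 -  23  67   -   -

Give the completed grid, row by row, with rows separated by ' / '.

51 35 29 63 57 / 53 47 41 25 69 / 65 59 43 37 31 / 27 71 55 49 33 / 39 23 67 61 45

Row 2 needs 235; the known cells sum to 188, so (2,2) = 47.
The remaining cell in row 4 is (4,4) = 235 − 186 = 49.
Using column 2: 35 + 47 + 71 + 23 + ? → (3,2) = 235 − 176 = 59.
From column 3, 235 − (41 + 43 + 55 + 67) gives (1,3) = 29.
Main diagonal needs 235; the known cells sum to 190, so (5,5) = 45.
The remaining cell in row 1 is (1,5) = 235 − 178 = 57.
Column 5: 57 + 69 + 33 + 45 + ? = 235, so (3,5) = 31.
Anti-diagonal: 57 + 25 + 43 + 71 + ? = 235, so (5,1) = 39.
Using row 5: 39 + 23 + 67 + 45 + ? → (5,4) = 235 − 174 = 61.
The remaining cell in column 1 is (3,1) = 235 − 170 = 65.
The remaining cell in column 4 is (3,4) = 235 − 198 = 37.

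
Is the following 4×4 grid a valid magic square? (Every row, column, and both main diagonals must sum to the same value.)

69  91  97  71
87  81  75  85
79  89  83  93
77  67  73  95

No — column 4 sums to 344 but row 1 sums to 328.

Row 1: 69 + 91 + 97 + 71 = 328.
Row 2: 87 + 81 + 75 + 85 = 328.
Row 3: 79 + 89 + 83 + 93 = 344.
Row 4: 77 + 67 + 73 + 95 = 312.
Column 1: 69 + 87 + 79 + 77 = 312.
Column 2: 91 + 81 + 89 + 67 = 328.
Column 3: 97 + 75 + 83 + 73 = 328.
Column 4: 71 + 85 + 93 + 95 = 344.
Main diagonal: 69 + 81 + 83 + 95 = 328.
Anti-diagonal: 71 + 75 + 89 + 77 = 312.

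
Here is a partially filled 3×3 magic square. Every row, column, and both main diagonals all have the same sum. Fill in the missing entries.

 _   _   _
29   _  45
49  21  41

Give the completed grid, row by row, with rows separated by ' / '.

Row 3 is already complete: 49 + 21 + 41 = 111, so that is the magic constant.
From row 2, 111 − (29 + 45) gives (2,2) = 37.
The remaining cell in column 1 is (1,1) = 111 − 78 = 33.
Column 2 must total 111; the given cells sum to 58, so (1,2) = 53.
Column 3: 45 + 41 + ? = 111, so (1,3) = 25.

33 53 25 / 29 37 45 / 49 21 41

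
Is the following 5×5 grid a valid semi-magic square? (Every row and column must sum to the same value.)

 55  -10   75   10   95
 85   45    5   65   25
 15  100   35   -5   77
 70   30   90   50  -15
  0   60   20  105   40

Row 1: 55 + (-10) + 75 + 10 + 95 = 225.
Row 2: 85 + 45 + 5 + 65 + 25 = 225.
Row 3: 15 + 100 + 35 + (-5) + 77 = 222.
Row 4: 70 + 30 + 90 + 50 + (-15) = 225.
Row 5: 0 + 60 + 20 + 105 + 40 = 225.
Column 1: 55 + 85 + 15 + 70 + 0 = 225.
Column 2: -10 + 45 + 100 + 30 + 60 = 225.
Column 3: 75 + 5 + 35 + 90 + 20 = 225.
Column 4: 10 + 65 + (-5) + 50 + 105 = 225.
Column 5: 95 + 25 + 77 + (-15) + 40 = 222.

No — row 5 sums to 225 but column 5 sums to 222.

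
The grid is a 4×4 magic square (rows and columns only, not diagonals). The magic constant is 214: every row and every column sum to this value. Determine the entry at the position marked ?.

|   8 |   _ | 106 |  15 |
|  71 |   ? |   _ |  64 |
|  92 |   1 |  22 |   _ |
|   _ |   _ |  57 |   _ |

50

Row 1: 8 + 106 + 15 + ? = 214, so (1,2) = 85.
The remaining cell in row 3 is (3,4) = 214 − 115 = 99.
Column 1 must total 214; the given cells sum to 171, so (4,1) = 43.
Column 3: 106 + 22 + 57 + ? = 214, so (2,3) = 29.
Column 4: 15 + 64 + 99 + ? = 214, so (4,4) = 36.
From row 2, 214 − (71 + 29 + 64) gives (2,2) = 50.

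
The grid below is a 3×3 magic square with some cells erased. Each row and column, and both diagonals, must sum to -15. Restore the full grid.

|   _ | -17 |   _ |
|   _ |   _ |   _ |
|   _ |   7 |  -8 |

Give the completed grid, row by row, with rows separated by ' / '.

Row 3: 7 + (-8) + ? = -15, so (3,1) = -14.
The remaining cell in column 2 is (2,2) = -15 − (-10) = -5.
Main diagonal: -5 + (-8) + ? = -15, so (1,1) = -2.
The remaining cell in anti-diagonal is (1,3) = -15 − (-19) = 4.
Using column 1: -2 + (-14) + ? → (2,1) = -15 − (-16) = 1.
Column 3 must total -15; the given cells sum to -4, so (2,3) = -11.

-2 -17 4 / 1 -5 -11 / -14 7 -8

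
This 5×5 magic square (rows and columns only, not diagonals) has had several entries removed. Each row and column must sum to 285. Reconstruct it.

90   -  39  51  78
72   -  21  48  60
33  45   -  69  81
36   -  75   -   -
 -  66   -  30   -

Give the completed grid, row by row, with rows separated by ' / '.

90 27 39 51 78 / 72 84 21 48 60 / 33 45 57 69 81 / 36 63 75 87 24 / 54 66 93 30 42

From row 1, 285 − (90 + 39 + 51 + 78) gives (1,2) = 27.
Row 2: 72 + 21 + 48 + 60 + ? = 285, so (2,2) = 84.
Row 3 must total 285; the given cells sum to 228, so (3,3) = 57.
Column 1 needs 285; the known cells sum to 231, so (5,1) = 54.
Column 2: 27 + 84 + 45 + 66 + ? = 285, so (4,2) = 63.
The remaining cell in column 3 is (5,3) = 285 − 192 = 93.
From column 4, 285 − (51 + 48 + 69 + 30) gives (4,4) = 87.
From row 4, 285 − (36 + 63 + 75 + 87) gives (4,5) = 24.
Row 5 must total 285; the given cells sum to 243, so (5,5) = 42.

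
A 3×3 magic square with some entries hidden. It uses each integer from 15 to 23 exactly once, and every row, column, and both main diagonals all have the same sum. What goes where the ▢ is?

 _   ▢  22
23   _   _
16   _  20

17

The entries are 15 through 23, which sum to 171, so each line sums to 171/3 = 57.
The remaining cell in row 3 is (3,2) = 57 − 36 = 21.
From column 1, 57 − (23 + 16) gives (1,1) = 18.
From column 3, 57 − (22 + 20) gives (2,3) = 15.
Main diagonal needs 57; the known cells sum to 38, so (2,2) = 19.
Using row 1: 18 + 22 + ? → (1,2) = 57 − 40 = 17.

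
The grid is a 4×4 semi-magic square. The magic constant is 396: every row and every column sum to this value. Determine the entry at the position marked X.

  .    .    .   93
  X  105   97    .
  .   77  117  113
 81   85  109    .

From row 3, 396 − (77 + 117 + 113) gives (3,1) = 89.
The remaining cell in row 4 is (4,4) = 396 − 275 = 121.
Using column 2: 105 + 77 + 85 + ? → (1,2) = 396 − 267 = 129.
Column 3: 97 + 117 + 109 + ? = 396, so (1,3) = 73.
Column 4: 93 + 113 + 121 + ? = 396, so (2,4) = 69.
From row 1, 396 − (129 + 73 + 93) gives (1,1) = 101.
Row 2 must total 396; the given cells sum to 271, so (2,1) = 125.

125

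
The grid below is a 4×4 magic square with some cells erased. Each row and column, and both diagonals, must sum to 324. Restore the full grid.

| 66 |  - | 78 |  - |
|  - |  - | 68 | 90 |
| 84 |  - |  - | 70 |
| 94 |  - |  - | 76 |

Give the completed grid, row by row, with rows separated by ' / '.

66 92 78 88 / 80 86 68 90 / 84 74 96 70 / 94 72 82 76

Column 1: 66 + 84 + 94 + ? = 324, so (2,1) = 80.
From column 4, 324 − (90 + 70 + 76) gives (1,4) = 88.
Using anti-diagonal: 88 + 68 + 94 + ? → (3,2) = 324 − 250 = 74.
Row 1: 66 + 78 + 88 + ? = 324, so (1,2) = 92.
Row 2 needs 324; the known cells sum to 238, so (2,2) = 86.
From row 3, 324 − (84 + 74 + 70) gives (3,3) = 96.
From column 2, 324 − (92 + 86 + 74) gives (4,2) = 72.
Column 3: 78 + 68 + 96 + ? = 324, so (4,3) = 82.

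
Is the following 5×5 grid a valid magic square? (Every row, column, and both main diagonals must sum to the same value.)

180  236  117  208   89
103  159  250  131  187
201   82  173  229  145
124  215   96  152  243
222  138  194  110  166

Row 1: 180 + 236 + 117 + 208 + 89 = 830.
Row 2: 103 + 159 + 250 + 131 + 187 = 830.
Row 3: 201 + 82 + 173 + 229 + 145 = 830.
Row 4: 124 + 215 + 96 + 152 + 243 = 830.
Row 5: 222 + 138 + 194 + 110 + 166 = 830.
Column 1: 180 + 103 + 201 + 124 + 222 = 830.
Column 2: 236 + 159 + 82 + 215 + 138 = 830.
Column 3: 117 + 250 + 173 + 96 + 194 = 830.
Column 4: 208 + 131 + 229 + 152 + 110 = 830.
Column 5: 89 + 187 + 145 + 243 + 166 = 830.
Main diagonal: 180 + 159 + 173 + 152 + 166 = 830.
Anti-diagonal: 89 + 131 + 173 + 215 + 222 = 830.
All lines sum to 830.

Yes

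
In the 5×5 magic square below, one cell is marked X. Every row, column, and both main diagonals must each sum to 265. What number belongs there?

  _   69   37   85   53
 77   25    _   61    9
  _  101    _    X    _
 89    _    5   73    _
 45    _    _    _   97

Row 1 must total 265; the given cells sum to 244, so (1,1) = 21.
The remaining cell in row 2 is (2,3) = 265 − 172 = 93.
The remaining cell in column 1 is (3,1) = 265 − 232 = 33.
The remaining cell in main diagonal is (3,3) = 265 − 216 = 49.
Anti-diagonal needs 265; the known cells sum to 208, so (4,2) = 57.
Row 4: 89 + 57 + 5 + 73 + ? = 265, so (4,5) = 41.
Column 2 needs 265; the known cells sum to 252, so (5,2) = 13.
From column 3, 265 − (37 + 93 + 49 + 5) gives (5,3) = 81.
From column 5, 265 − (53 + 9 + 41 + 97) gives (3,5) = 65.
Row 3 needs 265; the known cells sum to 248, so (3,4) = 17.

17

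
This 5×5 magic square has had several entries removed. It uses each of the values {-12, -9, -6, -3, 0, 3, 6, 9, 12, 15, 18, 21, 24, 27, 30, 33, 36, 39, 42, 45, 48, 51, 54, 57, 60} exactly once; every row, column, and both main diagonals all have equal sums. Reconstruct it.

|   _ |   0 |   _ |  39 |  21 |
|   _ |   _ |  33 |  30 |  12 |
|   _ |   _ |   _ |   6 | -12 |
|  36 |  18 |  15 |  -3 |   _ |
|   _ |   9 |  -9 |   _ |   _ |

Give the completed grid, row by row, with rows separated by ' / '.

3 0 57 39 21 / -6 51 33 30 12 / 60 42 24 6 -12 / 36 18 15 -3 54 / 27 9 -9 48 45

The 25 entries sum to 600, so each line sums to 600/5 = 120.
The remaining cell in row 4 is (4,5) = 120 − 66 = 54.
Column 4 must total 120; the given cells sum to 72, so (5,4) = 48.
From column 5, 120 − (21 + 12 + (-12) + 54) gives (5,5) = 45.
Row 5 needs 120; the known cells sum to 93, so (5,1) = 27.
From anti-diagonal, 120 − (21 + 30 + 18 + 27) gives (3,3) = 24.
From column 3, 120 − (33 + 24 + 15 + (-9)) gives (1,3) = 57.
Row 1 must total 120; the given cells sum to 117, so (1,1) = 3.
Main diagonal needs 120; the known cells sum to 69, so (2,2) = 51.
Using row 2: 51 + 33 + 30 + 12 + ? → (2,1) = 120 − 126 = -6.
The remaining cell in column 1 is (3,1) = 120 − 60 = 60.
Column 2 must total 120; the given cells sum to 78, so (3,2) = 42.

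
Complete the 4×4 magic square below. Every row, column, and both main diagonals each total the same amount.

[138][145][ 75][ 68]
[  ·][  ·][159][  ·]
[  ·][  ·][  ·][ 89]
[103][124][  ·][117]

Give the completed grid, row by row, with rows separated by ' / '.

138 145 75 68 / 54 61 159 152 / 131 96 110 89 / 103 124 82 117

Row 1 is already complete: 138 + 145 + 75 + 68 = 426, so that is the magic constant.
The remaining cell in row 4 is (4,3) = 426 − 344 = 82.
Column 3 needs 426; the known cells sum to 316, so (3,3) = 110.
The remaining cell in column 4 is (2,4) = 426 − 274 = 152.
Main diagonal needs 426; the known cells sum to 365, so (2,2) = 61.
The remaining cell in anti-diagonal is (3,2) = 426 − 330 = 96.
Row 2: 61 + 159 + 152 + ? = 426, so (2,1) = 54.
Row 3 must total 426; the given cells sum to 295, so (3,1) = 131.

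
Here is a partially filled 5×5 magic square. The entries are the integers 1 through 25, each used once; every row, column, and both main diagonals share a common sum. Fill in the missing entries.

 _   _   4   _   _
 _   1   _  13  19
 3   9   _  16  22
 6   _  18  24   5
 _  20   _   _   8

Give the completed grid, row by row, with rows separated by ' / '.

17 23 4 10 11 / 25 1 7 13 19 / 3 9 15 16 22 / 6 12 18 24 5 / 14 20 21 2 8

The entries are 1 through 25, which sum to 325, so each line sums to 325/5 = 65.
The remaining cell in row 3 is (3,3) = 65 − 50 = 15.
Row 4 needs 65; the known cells sum to 53, so (4,2) = 12.
Column 2: 1 + 9 + 12 + 20 + ? = 65, so (1,2) = 23.
The remaining cell in column 5 is (1,5) = 65 − 54 = 11.
Using main diagonal: 1 + 15 + 24 + 8 + ? → (1,1) = 65 − 48 = 17.
From anti-diagonal, 65 − (11 + 13 + 15 + 12) gives (5,1) = 14.
Row 1 must total 65; the given cells sum to 55, so (1,4) = 10.
From column 1, 65 − (17 + 3 + 6 + 14) gives (2,1) = 25.
Using column 4: 10 + 13 + 16 + 24 + ? → (5,4) = 65 − 63 = 2.
Row 2: 25 + 1 + 13 + 19 + ? = 65, so (2,3) = 7.
Using row 5: 14 + 20 + 2 + 8 + ? → (5,3) = 65 − 44 = 21.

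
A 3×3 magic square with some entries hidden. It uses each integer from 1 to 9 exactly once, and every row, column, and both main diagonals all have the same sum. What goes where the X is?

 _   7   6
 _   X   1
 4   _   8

5

The entries are 1 through 9, which sum to 45, so each line sums to 45/3 = 15.
Using row 1: 7 + 6 + ? → (1,1) = 15 − 13 = 2.
Using row 3: 4 + 8 + ? → (3,2) = 15 − 12 = 3.
Using column 1: 2 + 4 + ? → (2,1) = 15 − 6 = 9.
Using column 2: 7 + 3 + ? → (2,2) = 15 − 10 = 5.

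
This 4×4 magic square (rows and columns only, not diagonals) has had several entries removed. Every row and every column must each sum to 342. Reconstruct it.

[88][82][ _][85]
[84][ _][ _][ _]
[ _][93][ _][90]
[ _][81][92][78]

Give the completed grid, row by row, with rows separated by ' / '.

88 82 87 85 / 84 86 83 89 / 79 93 80 90 / 91 81 92 78

Row 1: 88 + 82 + 85 + ? = 342, so (1,3) = 87.
Using row 4: 81 + 92 + 78 + ? → (4,1) = 342 − 251 = 91.
Column 1: 88 + 84 + 91 + ? = 342, so (3,1) = 79.
From column 2, 342 − (82 + 93 + 81) gives (2,2) = 86.
Using column 4: 85 + 90 + 78 + ? → (2,4) = 342 − 253 = 89.
Row 2 must total 342; the given cells sum to 259, so (2,3) = 83.
Row 3: 79 + 93 + 90 + ? = 342, so (3,3) = 80.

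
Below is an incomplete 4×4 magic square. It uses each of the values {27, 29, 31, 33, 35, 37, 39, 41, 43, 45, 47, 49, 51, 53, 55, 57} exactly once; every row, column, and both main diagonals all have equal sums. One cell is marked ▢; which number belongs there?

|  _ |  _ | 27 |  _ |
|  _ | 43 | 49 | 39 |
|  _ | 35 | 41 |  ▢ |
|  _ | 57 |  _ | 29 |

The 16 entries sum to 672, so each line sums to 672/4 = 168.
Using row 2: 43 + 49 + 39 + ? → (2,1) = 168 − 131 = 37.
Column 2: 43 + 35 + 57 + ? = 168, so (1,2) = 33.
Column 3 must total 168; the given cells sum to 117, so (4,3) = 51.
Using main diagonal: 43 + 41 + 29 + ? → (1,1) = 168 − 113 = 55.
Row 1 needs 168; the known cells sum to 115, so (1,4) = 53.
The remaining cell in row 4 is (4,1) = 168 − 137 = 31.
Column 1 needs 168; the known cells sum to 123, so (3,1) = 45.
Column 4 must total 168; the given cells sum to 121, so (3,4) = 47.

47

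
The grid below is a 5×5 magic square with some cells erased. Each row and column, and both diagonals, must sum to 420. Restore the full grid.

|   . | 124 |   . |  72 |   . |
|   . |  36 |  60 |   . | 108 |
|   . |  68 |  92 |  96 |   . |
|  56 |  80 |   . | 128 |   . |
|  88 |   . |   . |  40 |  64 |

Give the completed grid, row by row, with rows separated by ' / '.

100 124 48 72 76 / 132 36 60 84 108 / 44 68 92 96 120 / 56 80 104 128 52 / 88 112 116 40 64

Column 2: 124 + 36 + 68 + 80 + ? = 420, so (5,2) = 112.
Column 4: 72 + 96 + 128 + 40 + ? = 420, so (2,4) = 84.
Using main diagonal: 36 + 92 + 128 + 64 + ? → (1,1) = 420 − 320 = 100.
From anti-diagonal, 420 − (84 + 92 + 80 + 88) gives (1,5) = 76.
Row 1 needs 420; the known cells sum to 372, so (1,3) = 48.
The remaining cell in row 2 is (2,1) = 420 − 288 = 132.
Row 5 must total 420; the given cells sum to 304, so (5,3) = 116.
Column 1: 100 + 132 + 56 + 88 + ? = 420, so (3,1) = 44.
Column 3: 48 + 60 + 92 + 116 + ? = 420, so (4,3) = 104.
Row 3: 44 + 68 + 92 + 96 + ? = 420, so (3,5) = 120.
Row 4: 56 + 80 + 104 + 128 + ? = 420, so (4,5) = 52.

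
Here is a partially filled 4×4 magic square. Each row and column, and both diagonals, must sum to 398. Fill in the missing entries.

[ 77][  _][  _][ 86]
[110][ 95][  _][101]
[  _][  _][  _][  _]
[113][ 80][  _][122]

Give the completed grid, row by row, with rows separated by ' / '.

77 116 119 86 / 110 95 92 101 / 98 107 104 89 / 113 80 83 122

Row 2 needs 398; the known cells sum to 306, so (2,3) = 92.
Row 4 needs 398; the known cells sum to 315, so (4,3) = 83.
Column 1: 77 + 110 + 113 + ? = 398, so (3,1) = 98.
From column 4, 398 − (86 + 101 + 122) gives (3,4) = 89.
The remaining cell in main diagonal is (3,3) = 398 − 294 = 104.
Using anti-diagonal: 86 + 92 + 113 + ? → (3,2) = 398 − 291 = 107.
Column 2 needs 398; the known cells sum to 282, so (1,2) = 116.
Column 3 needs 398; the known cells sum to 279, so (1,3) = 119.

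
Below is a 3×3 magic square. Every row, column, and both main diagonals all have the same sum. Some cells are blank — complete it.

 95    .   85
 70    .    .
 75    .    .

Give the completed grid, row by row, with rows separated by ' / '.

Column 1 is already complete: 95 + 70 + 75 = 240, so that is the magic constant.
Row 1 needs 240; the known cells sum to 180, so (1,2) = 60.
Anti-diagonal must total 240; the given cells sum to 160, so (2,2) = 80.
Row 2: 70 + 80 + ? = 240, so (2,3) = 90.
Column 2 needs 240; the known cells sum to 140, so (3,2) = 100.
Column 3 must total 240; the given cells sum to 175, so (3,3) = 65.

95 60 85 / 70 80 90 / 75 100 65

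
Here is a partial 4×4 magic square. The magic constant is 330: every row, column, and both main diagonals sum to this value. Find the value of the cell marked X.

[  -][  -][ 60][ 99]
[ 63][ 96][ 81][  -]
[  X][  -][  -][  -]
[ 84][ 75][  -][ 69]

Row 2: 63 + 96 + 81 + ? = 330, so (2,4) = 90.
From row 4, 330 − (84 + 75 + 69) gives (4,3) = 102.
Column 3 must total 330; the given cells sum to 243, so (3,3) = 87.
Column 4 needs 330; the known cells sum to 258, so (3,4) = 72.
Main diagonal must total 330; the given cells sum to 252, so (1,1) = 78.
The remaining cell in anti-diagonal is (3,2) = 330 − 264 = 66.
The remaining cell in row 1 is (1,2) = 330 − 237 = 93.
Row 3: 66 + 87 + 72 + ? = 330, so (3,1) = 105.

105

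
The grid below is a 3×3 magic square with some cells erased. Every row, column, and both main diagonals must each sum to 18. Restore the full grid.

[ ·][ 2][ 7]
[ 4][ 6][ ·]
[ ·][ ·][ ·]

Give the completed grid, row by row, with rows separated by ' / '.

The remaining cell in row 1 is (1,1) = 18 − 9 = 9.
Row 2 needs 18; the known cells sum to 10, so (2,3) = 8.
Column 1 must total 18; the given cells sum to 13, so (3,1) = 5.
The remaining cell in column 2 is (3,2) = 18 − 8 = 10.
Column 3: 7 + 8 + ? = 18, so (3,3) = 3.

9 2 7 / 4 6 8 / 5 10 3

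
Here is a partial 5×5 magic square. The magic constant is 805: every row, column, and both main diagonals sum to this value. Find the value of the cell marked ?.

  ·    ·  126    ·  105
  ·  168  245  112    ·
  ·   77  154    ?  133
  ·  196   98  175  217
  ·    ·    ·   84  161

The remaining cell in row 4 is (4,1) = 805 − 686 = 119.
Column 3 must total 805; the given cells sum to 623, so (5,3) = 182.
Using column 5: 105 + 133 + 217 + 161 + ? → (2,5) = 805 − 616 = 189.
Main diagonal: 168 + 154 + 175 + 161 + ? = 805, so (1,1) = 147.
From anti-diagonal, 805 − (105 + 112 + 154 + 196) gives (5,1) = 238.
The remaining cell in row 2 is (2,1) = 805 − 714 = 91.
From row 5, 805 − (238 + 182 + 84 + 161) gives (5,2) = 140.
Column 1 must total 805; the given cells sum to 595, so (3,1) = 210.
Column 2: 168 + 77 + 196 + 140 + ? = 805, so (1,2) = 224.
From row 1, 805 − (147 + 224 + 126 + 105) gives (1,4) = 203.
Row 3 must total 805; the given cells sum to 574, so (3,4) = 231.

231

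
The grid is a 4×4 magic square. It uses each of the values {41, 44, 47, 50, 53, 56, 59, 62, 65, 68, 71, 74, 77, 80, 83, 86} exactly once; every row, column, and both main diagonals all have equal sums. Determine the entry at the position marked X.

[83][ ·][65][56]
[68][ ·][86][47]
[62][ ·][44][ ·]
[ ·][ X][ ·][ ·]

80

The 16 entries sum to 1016, so each line sums to 1016/4 = 254.
Row 1: 83 + 65 + 56 + ? = 254, so (1,2) = 50.
The remaining cell in row 2 is (2,2) = 254 − 201 = 53.
Using column 1: 83 + 68 + 62 + ? → (4,1) = 254 − 213 = 41.
Column 3: 65 + 86 + 44 + ? = 254, so (4,3) = 59.
Main diagonal: 83 + 53 + 44 + ? = 254, so (4,4) = 74.
The remaining cell in anti-diagonal is (3,2) = 254 − 183 = 71.
From row 3, 254 − (62 + 71 + 44) gives (3,4) = 77.
Row 4 needs 254; the known cells sum to 174, so (4,2) = 80.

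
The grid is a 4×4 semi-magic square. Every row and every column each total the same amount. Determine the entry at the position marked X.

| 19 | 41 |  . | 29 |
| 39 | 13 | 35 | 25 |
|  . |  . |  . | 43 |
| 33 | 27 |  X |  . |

Row 2 is complete and sums to 112; that is the magic constant.
From row 1, 112 − (19 + 41 + 29) gives (1,3) = 23.
Using column 1: 19 + 39 + 33 + ? → (3,1) = 112 − 91 = 21.
Column 2 must total 112; the given cells sum to 81, so (3,2) = 31.
From column 4, 112 − (29 + 25 + 43) gives (4,4) = 15.
Row 3: 21 + 31 + 43 + ? = 112, so (3,3) = 17.
Row 4: 33 + 27 + 15 + ? = 112, so (4,3) = 37.

37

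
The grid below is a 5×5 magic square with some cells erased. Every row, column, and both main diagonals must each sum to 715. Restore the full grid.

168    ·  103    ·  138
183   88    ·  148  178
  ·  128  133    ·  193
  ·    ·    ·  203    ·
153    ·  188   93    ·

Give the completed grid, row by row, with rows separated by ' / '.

From row 2, 715 − (183 + 88 + 148 + 178) gives (2,3) = 118.
From column 3, 715 − (103 + 118 + 133 + 188) gives (4,3) = 173.
Main diagonal needs 715; the known cells sum to 592, so (5,5) = 123.
Anti-diagonal must total 715; the given cells sum to 572, so (4,2) = 143.
Using row 5: 153 + 188 + 93 + 123 + ? → (5,2) = 715 − 557 = 158.
Column 2 must total 715; the given cells sum to 517, so (1,2) = 198.
From column 5, 715 − (138 + 178 + 193 + 123) gives (4,5) = 83.
Row 1 needs 715; the known cells sum to 607, so (1,4) = 108.
Using row 4: 143 + 173 + 203 + 83 + ? → (4,1) = 715 − 602 = 113.
Using column 1: 168 + 183 + 113 + 153 + ? → (3,1) = 715 − 617 = 98.
Column 4 needs 715; the known cells sum to 552, so (3,4) = 163.

168 198 103 108 138 / 183 88 118 148 178 / 98 128 133 163 193 / 113 143 173 203 83 / 153 158 188 93 123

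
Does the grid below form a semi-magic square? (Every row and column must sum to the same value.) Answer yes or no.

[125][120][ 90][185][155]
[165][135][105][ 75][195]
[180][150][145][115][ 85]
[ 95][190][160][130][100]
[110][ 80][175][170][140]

Row 1: 125 + 120 + 90 + 185 + 155 = 675.
Row 2: 165 + 135 + 105 + 75 + 195 = 675.
Row 3: 180 + 150 + 145 + 115 + 85 = 675.
Row 4: 95 + 190 + 160 + 130 + 100 = 675.
Row 5: 110 + 80 + 175 + 170 + 140 = 675.
Column 1: 125 + 165 + 180 + 95 + 110 = 675.
Column 2: 120 + 135 + 150 + 190 + 80 = 675.
Column 3: 90 + 105 + 145 + 160 + 175 = 675.
Column 4: 185 + 75 + 115 + 130 + 170 = 675.
Column 5: 155 + 195 + 85 + 100 + 140 = 675.
All lines sum to 675.

Yes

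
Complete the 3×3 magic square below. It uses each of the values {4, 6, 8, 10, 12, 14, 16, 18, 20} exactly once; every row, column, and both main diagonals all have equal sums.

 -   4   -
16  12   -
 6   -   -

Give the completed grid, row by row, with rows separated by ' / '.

The 9 entries sum to 108, so each line sums to 108/3 = 36.
Row 2 needs 36; the known cells sum to 28, so (2,3) = 8.
From column 1, 36 − (16 + 6) gives (1,1) = 14.
Using column 2: 4 + 12 + ? → (3,2) = 36 − 16 = 20.
Using main diagonal: 14 + 12 + ? → (3,3) = 36 − 26 = 10.
From anti-diagonal, 36 − (12 + 6) gives (1,3) = 18.

14 4 18 / 16 12 8 / 6 20 10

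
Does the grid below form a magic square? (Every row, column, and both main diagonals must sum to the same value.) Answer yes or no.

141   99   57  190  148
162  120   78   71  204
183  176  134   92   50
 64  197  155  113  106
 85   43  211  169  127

Row 1: 141 + 99 + 57 + 190 + 148 = 635.
Row 2: 162 + 120 + 78 + 71 + 204 = 635.
Row 3: 183 + 176 + 134 + 92 + 50 = 635.
Row 4: 64 + 197 + 155 + 113 + 106 = 635.
Row 5: 85 + 43 + 211 + 169 + 127 = 635.
Column 1: 141 + 162 + 183 + 64 + 85 = 635.
Column 2: 99 + 120 + 176 + 197 + 43 = 635.
Column 3: 57 + 78 + 134 + 155 + 211 = 635.
Column 4: 190 + 71 + 92 + 113 + 169 = 635.
Column 5: 148 + 204 + 50 + 106 + 127 = 635.
Main diagonal: 141 + 120 + 134 + 113 + 127 = 635.
Anti-diagonal: 148 + 71 + 134 + 197 + 85 = 635.
All lines sum to 635.

Yes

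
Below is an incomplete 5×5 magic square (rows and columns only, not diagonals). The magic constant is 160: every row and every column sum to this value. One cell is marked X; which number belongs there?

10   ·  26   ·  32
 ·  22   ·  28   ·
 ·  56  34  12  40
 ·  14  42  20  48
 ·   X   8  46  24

30

Using row 3: 56 + 34 + 12 + 40 + ? → (3,1) = 160 − 142 = 18.
From row 4, 160 − (14 + 42 + 20 + 48) gives (4,1) = 36.
Using column 3: 26 + 34 + 42 + 8 + ? → (2,3) = 160 − 110 = 50.
Column 4: 28 + 12 + 20 + 46 + ? = 160, so (1,4) = 54.
Column 5 must total 160; the given cells sum to 144, so (2,5) = 16.
Row 1 must total 160; the given cells sum to 122, so (1,2) = 38.
Using row 2: 22 + 50 + 28 + 16 + ? → (2,1) = 160 − 116 = 44.
Column 1: 10 + 44 + 18 + 36 + ? = 160, so (5,1) = 52.
Column 2 needs 160; the known cells sum to 130, so (5,2) = 30.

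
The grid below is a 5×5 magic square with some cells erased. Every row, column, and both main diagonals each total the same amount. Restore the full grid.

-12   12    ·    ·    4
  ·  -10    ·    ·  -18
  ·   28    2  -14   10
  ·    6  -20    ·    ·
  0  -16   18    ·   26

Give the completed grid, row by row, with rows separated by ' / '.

-12 12 -4 20 4 / 16 -10 24 8 -18 / -6 28 2 -14 10 / 22 6 -20 14 -2 / 0 -16 18 -8 26

Column 2 is already complete: 12 + -10 + 28 + 6 + -16 = 20, so that is the magic constant.
Row 3: 28 + 2 + (-14) + 10 + ? = 20, so (3,1) = -6.
The remaining cell in row 5 is (5,4) = 20 − 28 = -8.
Column 5 needs 20; the known cells sum to 22, so (4,5) = -2.
Main diagonal: -12 + (-10) + 2 + 26 + ? = 20, so (4,4) = 14.
Using anti-diagonal: 4 + 2 + 6 + 0 + ? → (2,4) = 20 − 12 = 8.
From row 4, 20 − (6 + (-20) + 14 + (-2)) gives (4,1) = 22.
Column 1: -12 + (-6) + 22 + 0 + ? = 20, so (2,1) = 16.
Column 4: 8 + (-14) + 14 + (-8) + ? = 20, so (1,4) = 20.
Row 1: -12 + 12 + 20 + 4 + ? = 20, so (1,3) = -4.
The remaining cell in row 2 is (2,3) = 20 − (-4) = 24.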